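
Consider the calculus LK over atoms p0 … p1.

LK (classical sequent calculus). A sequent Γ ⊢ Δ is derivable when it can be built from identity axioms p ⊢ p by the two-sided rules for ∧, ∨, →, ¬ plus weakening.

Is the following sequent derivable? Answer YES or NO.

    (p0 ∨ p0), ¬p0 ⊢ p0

Derivation trace:
[¬L] (p0 ∨ p0), ¬p0 ⊢ p0
  [WR] (p0 ∨ p0) ⊢ p0, p0
    [∨L] (p0 ∨ p0) ⊢ p0
      [Ax] p0 ⊢ p0
      [Ax] p0 ⊢ p0

Result: YES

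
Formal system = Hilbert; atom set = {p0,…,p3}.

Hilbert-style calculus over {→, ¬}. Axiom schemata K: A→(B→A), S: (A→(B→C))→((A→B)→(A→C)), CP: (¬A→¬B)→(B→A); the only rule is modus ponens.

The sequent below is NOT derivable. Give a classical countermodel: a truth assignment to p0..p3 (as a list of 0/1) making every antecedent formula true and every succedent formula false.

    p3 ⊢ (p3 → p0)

Truth-table refutation:
  v=0000: Γ:[p3=F] Δ:[(p3 → p0)=T] refutes=False
  v=0001: Γ:[p3=T] Δ:[(p3 → p0)=F] refutes=True  ← countermodel

Result: [0, 0, 0, 1]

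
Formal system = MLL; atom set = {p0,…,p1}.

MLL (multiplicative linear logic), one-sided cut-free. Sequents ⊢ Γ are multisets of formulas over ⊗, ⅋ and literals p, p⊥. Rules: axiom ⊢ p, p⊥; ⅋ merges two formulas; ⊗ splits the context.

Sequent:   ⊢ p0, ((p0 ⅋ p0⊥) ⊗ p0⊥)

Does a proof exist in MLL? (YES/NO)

Derivation trace:
[⊗]  ⊢ p0, ((p0 ⅋ p0⊥) ⊗ p0⊥)
  [⅋]  ⊢ (p0 ⅋ p0⊥)
    [Ax]  ⊢ p0, p0⊥
  [Ax]  ⊢ p0, p0⊥

Result: YES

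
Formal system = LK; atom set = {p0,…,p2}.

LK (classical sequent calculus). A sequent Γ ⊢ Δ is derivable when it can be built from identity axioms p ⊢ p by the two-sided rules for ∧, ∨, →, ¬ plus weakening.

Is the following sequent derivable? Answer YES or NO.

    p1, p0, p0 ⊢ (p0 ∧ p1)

Proof tree:
[WL] p1, p0, p0 ⊢ (p0 ∧ p1)
  [∧R] p1, p0 ⊢ (p0 ∧ p1)
    [Ax] p0 ⊢ p0
    [Ax] p1 ⊢ p1

Result: YES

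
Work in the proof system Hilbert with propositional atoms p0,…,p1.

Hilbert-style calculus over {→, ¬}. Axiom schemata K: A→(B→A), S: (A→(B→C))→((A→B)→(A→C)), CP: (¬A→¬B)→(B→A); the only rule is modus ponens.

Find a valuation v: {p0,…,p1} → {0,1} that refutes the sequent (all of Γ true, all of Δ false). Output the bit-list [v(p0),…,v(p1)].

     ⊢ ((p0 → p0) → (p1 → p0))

Enumerate valuations to refute Γ ⊢ Δ:
  v=00: Γ:[] Δ:[((p0 → p0) → (p1 → p0))=T] refutes=False
  v=01: Γ:[] Δ:[((p0 → p0) → (p1 → p0))=F] refutes=True  ← countermodel

Result: [0, 1]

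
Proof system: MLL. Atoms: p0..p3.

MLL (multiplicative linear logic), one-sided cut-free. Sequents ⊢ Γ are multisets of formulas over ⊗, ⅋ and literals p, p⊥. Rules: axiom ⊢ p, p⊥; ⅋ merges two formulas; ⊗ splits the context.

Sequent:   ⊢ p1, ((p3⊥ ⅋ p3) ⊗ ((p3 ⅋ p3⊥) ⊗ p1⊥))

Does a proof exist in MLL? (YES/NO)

Derivation (root first):
[⊗]  ⊢ p1, ((p3⊥ ⅋ p3) ⊗ ((p3 ⅋ p3⊥) ⊗ p1⊥))
  [⅋]  ⊢ (p3⊥ ⅋ p3)
    [Ax]  ⊢ p3, p3⊥
  [⊗]  ⊢ p1, ((p3 ⅋ p3⊥) ⊗ p1⊥)
    [⅋]  ⊢ (p3 ⅋ p3⊥)
      [Ax]  ⊢ p3, p3⊥
    [Ax]  ⊢ p1, p1⊥

Result: YES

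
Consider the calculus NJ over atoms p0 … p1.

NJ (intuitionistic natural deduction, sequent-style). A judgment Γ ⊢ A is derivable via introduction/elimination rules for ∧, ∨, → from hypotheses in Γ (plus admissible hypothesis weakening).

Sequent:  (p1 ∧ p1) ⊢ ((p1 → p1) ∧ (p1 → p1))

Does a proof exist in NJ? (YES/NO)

Proof tree:
[Wk] (p1 ∧ p1) ⊢ ((p1 → p1) ∧ (p1 → p1))
  [∧I]  ⊢ ((p1 → p1) ∧ (p1 → p1))
    [→I]  ⊢ (p1 → p1)
      [Ax] p1 ⊢ p1
    [→I]  ⊢ (p1 → p1)
      [Ax] p1 ⊢ p1

Result: YES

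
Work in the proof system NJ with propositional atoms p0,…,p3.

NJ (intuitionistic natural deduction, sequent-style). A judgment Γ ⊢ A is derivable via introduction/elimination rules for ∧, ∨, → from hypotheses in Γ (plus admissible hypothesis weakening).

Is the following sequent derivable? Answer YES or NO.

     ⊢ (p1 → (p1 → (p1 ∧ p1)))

Derivation trace:
[→I]  ⊢ (p1 → (p1 → (p1 ∧ p1)))
  [Wk] p1 ⊢ (p1 → (p1 ∧ p1))
    [→I]  ⊢ (p1 → (p1 ∧ p1))
      [∧I] p1 ⊢ (p1 ∧ p1)
        [Ax] p1 ⊢ p1
        [Ax] p1 ⊢ p1

Result: YES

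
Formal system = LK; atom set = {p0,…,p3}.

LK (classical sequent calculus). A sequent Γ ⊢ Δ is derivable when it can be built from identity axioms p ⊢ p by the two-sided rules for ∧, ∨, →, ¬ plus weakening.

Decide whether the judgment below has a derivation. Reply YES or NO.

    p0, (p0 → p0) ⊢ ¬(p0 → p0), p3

Enumerate valuations to refute Γ ⊢ Δ:
  v=0000: Γ:[p0=F, (p0 → p0)=T] Δ:[¬(p0 → p0)=F, p3=F] refutes=False
  v=0001: Γ:[p0=F, (p0 → p0)=T] Δ:[¬(p0 → p0)=F, p3=T] refutes=False
  v=0010: Γ:[p0=F, (p0 → p0)=T] Δ:[¬(p0 → p0)=F, p3=F] refutes=False
  v=0011: Γ:[p0=F, (p0 → p0)=T] Δ:[¬(p0 → p0)=F, p3=T] refutes=False
  v=0100: Γ:[p0=F, (p0 → p0)=T] Δ:[¬(p0 → p0)=F, p3=F] refutes=False
  v=0101: Γ:[p0=F, (p0 → p0)=T] Δ:[¬(p0 → p0)=F, p3=T] refutes=False
  v=0110: Γ:[p0=F, (p0 → p0)=T] Δ:[¬(p0 → p0)=F, p3=F] refutes=False
  v=0111: Γ:[p0=F, (p0 → p0)=T] Δ:[¬(p0 → p0)=F, p3=T] refutes=False
  v=1000: Γ:[p0=T, (p0 → p0)=T] Δ:[¬(p0 → p0)=F, p3=F] refutes=True  ← countermodel

Result: NO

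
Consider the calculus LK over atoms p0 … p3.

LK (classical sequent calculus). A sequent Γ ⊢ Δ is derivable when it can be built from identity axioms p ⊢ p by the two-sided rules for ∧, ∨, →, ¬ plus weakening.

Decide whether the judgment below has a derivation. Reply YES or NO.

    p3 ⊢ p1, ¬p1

Proof tree:
[WL] p3 ⊢ p1, ¬p1
  [¬R]  ⊢ p1, ¬p1
    [Ax] p1 ⊢ p1

Result: YES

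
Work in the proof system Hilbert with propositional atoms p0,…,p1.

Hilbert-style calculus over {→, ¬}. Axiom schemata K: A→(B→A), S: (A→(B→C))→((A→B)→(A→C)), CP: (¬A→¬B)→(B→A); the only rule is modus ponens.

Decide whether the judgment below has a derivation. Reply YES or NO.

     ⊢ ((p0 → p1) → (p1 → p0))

Search for a countermodel by truth-table:
  v=00: Γ:[] Δ:[((p0 → p1) → (p1 → p0))=T] refutes=False
  v=01: Γ:[] Δ:[((p0 → p1) → (p1 → p0))=F] refutes=True  ← countermodel

Result: NO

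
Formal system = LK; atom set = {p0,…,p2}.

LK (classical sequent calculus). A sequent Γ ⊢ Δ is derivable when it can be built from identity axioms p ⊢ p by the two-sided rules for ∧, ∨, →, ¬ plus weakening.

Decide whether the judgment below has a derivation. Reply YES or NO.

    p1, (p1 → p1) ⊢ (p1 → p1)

Derivation (root first):
[→L] p1, (p1 → p1) ⊢ (p1 → p1)
  [WL] p1, p1 ⊢ p1
    [Ax] p1 ⊢ p1
  [→R] p1 ⊢ (p1 → p1)
    [WL] p1, p1 ⊢ p1
      [Ax] p1 ⊢ p1

Result: YES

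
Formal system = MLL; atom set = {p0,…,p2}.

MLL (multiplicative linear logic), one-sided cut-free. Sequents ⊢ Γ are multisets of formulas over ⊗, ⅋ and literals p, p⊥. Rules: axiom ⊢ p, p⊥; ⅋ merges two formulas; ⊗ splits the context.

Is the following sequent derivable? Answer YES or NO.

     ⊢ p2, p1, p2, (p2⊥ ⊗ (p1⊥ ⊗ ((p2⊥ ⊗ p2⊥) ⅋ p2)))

Derivation (root first):
[⊗]  ⊢ p2, p1, p2, (p2⊥ ⊗ (p1⊥ ⊗ ((p2⊥ ⊗ p2⊥) ⅋ p2)))
  [Ax]  ⊢ p2, p2⊥
  [⊗]  ⊢ p1, p2, (p1⊥ ⊗ ((p2⊥ ⊗ p2⊥) ⅋ p2))
    [Ax]  ⊢ p1, p1⊥
    [⅋]  ⊢ p2, ((p2⊥ ⊗ p2⊥) ⅋ p2)
      [⊗]  ⊢ p2, p2, (p2⊥ ⊗ p2⊥)
        [Ax]  ⊢ p2, p2⊥
        [Ax]  ⊢ p2, p2⊥

Result: YES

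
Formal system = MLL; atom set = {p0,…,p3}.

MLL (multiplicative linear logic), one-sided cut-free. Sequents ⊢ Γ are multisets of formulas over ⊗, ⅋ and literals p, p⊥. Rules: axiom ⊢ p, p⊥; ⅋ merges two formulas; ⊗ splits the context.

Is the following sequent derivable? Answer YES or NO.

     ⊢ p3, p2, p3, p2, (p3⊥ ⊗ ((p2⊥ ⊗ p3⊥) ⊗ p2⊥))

Derivation (root first):
[⊗]  ⊢ p3, p2, p3, p2, (p3⊥ ⊗ ((p2⊥ ⊗ p3⊥) ⊗ p2⊥))
  [Ax]  ⊢ p3, p3⊥
  [⊗]  ⊢ p2, p3, p2, ((p2⊥ ⊗ p3⊥) ⊗ p2⊥)
    [⊗]  ⊢ p2, p3, (p2⊥ ⊗ p3⊥)
      [Ax]  ⊢ p2, p2⊥
      [Ax]  ⊢ p3, p3⊥
    [Ax]  ⊢ p2, p2⊥

Result: YES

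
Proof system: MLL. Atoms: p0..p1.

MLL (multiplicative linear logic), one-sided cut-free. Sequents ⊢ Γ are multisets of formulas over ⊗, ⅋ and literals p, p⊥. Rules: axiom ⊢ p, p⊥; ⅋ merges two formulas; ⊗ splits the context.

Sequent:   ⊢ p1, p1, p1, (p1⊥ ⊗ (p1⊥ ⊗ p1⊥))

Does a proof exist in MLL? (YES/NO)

Proof tree:
[⊗]  ⊢ p1, p1, p1, (p1⊥ ⊗ (p1⊥ ⊗ p1⊥))
  [Ax]  ⊢ p1, p1⊥
  [⊗]  ⊢ p1, p1, (p1⊥ ⊗ p1⊥)
    [Ax]  ⊢ p1, p1⊥
    [Ax]  ⊢ p1, p1⊥

Result: YES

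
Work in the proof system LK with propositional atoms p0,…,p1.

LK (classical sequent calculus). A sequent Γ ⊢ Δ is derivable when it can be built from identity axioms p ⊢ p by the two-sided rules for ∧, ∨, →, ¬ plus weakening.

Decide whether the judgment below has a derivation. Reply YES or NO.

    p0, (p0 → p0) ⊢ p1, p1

Truth-table refutation:
  v=00: Γ:[p0=F, (p0 → p0)=T] Δ:[p1=F, p1=F] refutes=False
  v=01: Γ:[p0=F, (p0 → p0)=T] Δ:[p1=T, p1=T] refutes=False
  v=10: Γ:[p0=T, (p0 → p0)=T] Δ:[p1=F, p1=F] refutes=True  ← countermodel

Result: NO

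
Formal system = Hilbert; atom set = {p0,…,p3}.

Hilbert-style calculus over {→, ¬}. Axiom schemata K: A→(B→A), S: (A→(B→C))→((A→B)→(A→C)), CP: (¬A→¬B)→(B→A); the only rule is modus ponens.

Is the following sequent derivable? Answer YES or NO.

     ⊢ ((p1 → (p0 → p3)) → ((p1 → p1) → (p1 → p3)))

Enumerate valuations to refute Γ ⊢ Δ:
  v=0000: Γ:[] Δ:[((p1 → (p0 → p3)) → ((p1 → p1) → (p1 → p3)))=T] refutes=False
  v=0001: Γ:[] Δ:[((p1 → (p0 → p3)) → ((p1 → p1) → (p1 → p3)))=T] refutes=False
  v=0010: Γ:[] Δ:[((p1 → (p0 → p3)) → ((p1 → p1) → (p1 → p3)))=T] refutes=False
  v=0011: Γ:[] Δ:[((p1 → (p0 → p3)) → ((p1 → p1) → (p1 → p3)))=T] refutes=False
  v=0100: Γ:[] Δ:[((p1 → (p0 → p3)) → ((p1 → p1) → (p1 → p3)))=F] refutes=True  ← countermodel

Result: NO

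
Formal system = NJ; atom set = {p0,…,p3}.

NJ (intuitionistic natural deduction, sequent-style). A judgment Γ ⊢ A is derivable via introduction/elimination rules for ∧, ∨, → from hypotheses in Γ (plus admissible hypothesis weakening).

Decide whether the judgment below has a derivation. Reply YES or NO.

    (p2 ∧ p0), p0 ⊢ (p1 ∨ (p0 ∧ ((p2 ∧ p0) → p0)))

Derivation trace:
[∨I₂] (p2 ∧ p0), p0 ⊢ (p1 ∨ (p0 ∧ ((p2 ∧ p0) → p0)))
  [∧I] (p2 ∧ p0), p0 ⊢ (p0 ∧ ((p2 ∧ p0) → p0))
    [Wk] p0, (p2 ∧ p0) ⊢ p0
      [Ax] p0 ⊢ p0
    [→I] p0 ⊢ ((p2 ∧ p0) → p0)
      [Wk] p0, (p2 ∧ p0) ⊢ p0
        [Ax] p0 ⊢ p0

Result: YES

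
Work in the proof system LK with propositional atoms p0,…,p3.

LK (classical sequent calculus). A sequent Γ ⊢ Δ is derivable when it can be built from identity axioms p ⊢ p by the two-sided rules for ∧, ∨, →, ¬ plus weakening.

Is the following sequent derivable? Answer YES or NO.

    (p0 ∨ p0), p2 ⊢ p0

Proof tree:
[WL] (p0 ∨ p0), p2 ⊢ p0
  [∨L] (p0 ∨ p0) ⊢ p0
    [Ax] p0 ⊢ p0
    [Ax] p0 ⊢ p0

Result: YES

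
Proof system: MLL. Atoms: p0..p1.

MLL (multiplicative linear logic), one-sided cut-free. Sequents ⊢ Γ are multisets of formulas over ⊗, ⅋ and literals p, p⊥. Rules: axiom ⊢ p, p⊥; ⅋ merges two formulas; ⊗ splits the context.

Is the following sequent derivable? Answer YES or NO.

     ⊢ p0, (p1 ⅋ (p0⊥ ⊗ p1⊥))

Proof tree:
[⅋]  ⊢ p0, (p1 ⅋ (p0⊥ ⊗ p1⊥))
  [⊗]  ⊢ p0, p1, (p0⊥ ⊗ p1⊥)
    [Ax]  ⊢ p0, p0⊥
    [Ax]  ⊢ p1, p1⊥

Result: YES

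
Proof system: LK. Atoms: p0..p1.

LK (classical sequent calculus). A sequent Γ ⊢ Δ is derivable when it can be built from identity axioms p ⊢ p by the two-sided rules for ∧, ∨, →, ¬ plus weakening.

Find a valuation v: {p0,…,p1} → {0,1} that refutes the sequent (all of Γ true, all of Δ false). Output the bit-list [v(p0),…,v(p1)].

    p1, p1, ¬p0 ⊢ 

Enumerate valuations to refute Γ ⊢ Δ:
  v=00: Γ:[p1=F, p1=F, ¬p0=T] Δ:[] refutes=False
  v=01: Γ:[p1=T, p1=T, ¬p0=T] Δ:[] refutes=True  ← countermodel

Result: [0, 1]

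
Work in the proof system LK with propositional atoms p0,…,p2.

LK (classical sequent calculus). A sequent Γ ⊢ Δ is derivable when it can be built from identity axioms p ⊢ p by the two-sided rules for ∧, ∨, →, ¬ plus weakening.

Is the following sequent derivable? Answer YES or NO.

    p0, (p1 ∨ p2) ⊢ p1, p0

Derivation (root first):
[∨L] p0, (p1 ∨ p2) ⊢ p1, p0
  [Ax] p1 ⊢ p1
  [WL] p0, p2 ⊢ p0
    [Ax] p0 ⊢ p0

Result: YES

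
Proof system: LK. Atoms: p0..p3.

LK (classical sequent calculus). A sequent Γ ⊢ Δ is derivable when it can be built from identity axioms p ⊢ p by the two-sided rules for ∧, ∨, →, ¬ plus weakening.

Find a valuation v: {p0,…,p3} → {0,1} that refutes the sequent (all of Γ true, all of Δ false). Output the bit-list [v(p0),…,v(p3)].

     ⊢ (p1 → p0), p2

Truth-table refutation:
  v=0000: Γ:[] Δ:[(p1 → p0)=T, p2=F] refutes=False
  v=0001: Γ:[] Δ:[(p1 → p0)=T, p2=F] refutes=False
  v=0010: Γ:[] Δ:[(p1 → p0)=T, p2=T] refutes=False
  v=0011: Γ:[] Δ:[(p1 → p0)=T, p2=T] refutes=False
  v=0100: Γ:[] Δ:[(p1 → p0)=F, p2=F] refutes=True  ← countermodel

Result: [0, 1, 0, 0]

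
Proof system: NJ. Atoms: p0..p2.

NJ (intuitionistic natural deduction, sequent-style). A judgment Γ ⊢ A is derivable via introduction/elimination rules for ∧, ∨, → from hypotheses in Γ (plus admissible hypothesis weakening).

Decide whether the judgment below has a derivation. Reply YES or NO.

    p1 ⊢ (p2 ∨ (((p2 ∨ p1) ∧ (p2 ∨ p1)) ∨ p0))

Derivation (root first):
[∨I₂] p1 ⊢ (p2 ∨ (((p2 ∨ p1) ∧ (p2 ∨ p1)) ∨ p0))
  [∨I₁] p1 ⊢ (((p2 ∨ p1) ∧ (p2 ∨ p1)) ∨ p0)
    [∧I] p1 ⊢ ((p2 ∨ p1) ∧ (p2 ∨ p1))
      [∨I₂] p1 ⊢ (p2 ∨ p1)
        [Ax] p1 ⊢ p1
      [∨I₂] p1 ⊢ (p2 ∨ p1)
        [Ax] p1 ⊢ p1

Result: YES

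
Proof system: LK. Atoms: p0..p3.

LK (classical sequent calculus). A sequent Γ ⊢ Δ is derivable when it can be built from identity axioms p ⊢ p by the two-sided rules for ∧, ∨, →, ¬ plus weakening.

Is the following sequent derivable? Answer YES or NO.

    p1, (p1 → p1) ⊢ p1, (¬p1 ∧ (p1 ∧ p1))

Proof tree:
[∧R] p1, (p1 → p1) ⊢ p1, (¬p1 ∧ (p1 ∧ p1))
  [¬R]  ⊢ p1, ¬p1
    [Ax] p1 ⊢ p1
  [∧R] p1, (p1 → p1) ⊢ (p1 ∧ p1)
    [WL] p1, (p1 → p1), p1 ⊢ p1
      [→L] p1, (p1 → p1) ⊢ p1
        [Ax] p1 ⊢ p1
        [Ax] p1 ⊢ p1
    [→L] p1, (p1 → p1) ⊢ p1
      [Ax] p1 ⊢ p1
      [Ax] p1 ⊢ p1

Result: YES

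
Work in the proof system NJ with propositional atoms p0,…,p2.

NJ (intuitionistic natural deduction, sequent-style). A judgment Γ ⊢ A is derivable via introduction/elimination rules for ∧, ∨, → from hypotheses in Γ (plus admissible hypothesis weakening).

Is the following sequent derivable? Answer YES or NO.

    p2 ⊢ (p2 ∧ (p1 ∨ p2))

Derivation trace:
[∧I] p2 ⊢ (p2 ∧ (p1 ∨ p2))
  [Ax] p2 ⊢ p2
  [∨I₂] p2 ⊢ (p1 ∨ p2)
    [Ax] p2 ⊢ p2

Result: YES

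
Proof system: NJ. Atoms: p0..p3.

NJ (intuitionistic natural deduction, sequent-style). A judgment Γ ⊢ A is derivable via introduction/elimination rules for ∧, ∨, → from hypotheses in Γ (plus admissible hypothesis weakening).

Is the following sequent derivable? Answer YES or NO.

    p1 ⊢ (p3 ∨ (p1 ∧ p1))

Proof tree:
[∨I₂] p1 ⊢ (p3 ∨ (p1 ∧ p1))
  [∧I] p1 ⊢ (p1 ∧ p1)
    [Ax] p1 ⊢ p1
    [Ax] p1 ⊢ p1

Result: YES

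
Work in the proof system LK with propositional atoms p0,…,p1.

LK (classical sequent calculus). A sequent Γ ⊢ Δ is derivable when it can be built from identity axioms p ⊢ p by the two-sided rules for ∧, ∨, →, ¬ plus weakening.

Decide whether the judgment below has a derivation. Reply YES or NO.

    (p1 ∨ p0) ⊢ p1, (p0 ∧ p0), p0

Derivation (root first):
[∨L] (p1 ∨ p0) ⊢ p1, (p0 ∧ p0), p0
  [Ax] p1 ⊢ p1
  [∧R] p0 ⊢ p0, (p0 ∧ p0)
    [WR] p0 ⊢ p0, p0
      [Ax] p0 ⊢ p0
    [WR] p0 ⊢ p0, p0
      [Ax] p0 ⊢ p0

Result: YES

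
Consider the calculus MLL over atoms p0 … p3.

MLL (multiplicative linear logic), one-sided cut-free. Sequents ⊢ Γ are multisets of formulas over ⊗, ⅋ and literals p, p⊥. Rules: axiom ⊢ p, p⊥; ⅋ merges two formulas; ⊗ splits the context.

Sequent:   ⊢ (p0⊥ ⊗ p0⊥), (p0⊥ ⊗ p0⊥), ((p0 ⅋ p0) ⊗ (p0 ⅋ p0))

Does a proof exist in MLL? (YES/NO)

Proof tree:
[⊗]  ⊢ (p0⊥ ⊗ p0⊥), (p0⊥ ⊗ p0⊥), ((p0 ⅋ p0) ⊗ (p0 ⅋ p0))
  [⅋]  ⊢ (p0⊥ ⊗ p0⊥), (p0 ⅋ p0)
    [⊗]  ⊢ p0, p0, (p0⊥ ⊗ p0⊥)
      [Ax]  ⊢ p0, p0⊥
      [Ax]  ⊢ p0, p0⊥
  [⅋]  ⊢ (p0⊥ ⊗ p0⊥), (p0 ⅋ p0)
    [⊗]  ⊢ p0, p0, (p0⊥ ⊗ p0⊥)
      [Ax]  ⊢ p0, p0⊥
      [Ax]  ⊢ p0, p0⊥

Result: YES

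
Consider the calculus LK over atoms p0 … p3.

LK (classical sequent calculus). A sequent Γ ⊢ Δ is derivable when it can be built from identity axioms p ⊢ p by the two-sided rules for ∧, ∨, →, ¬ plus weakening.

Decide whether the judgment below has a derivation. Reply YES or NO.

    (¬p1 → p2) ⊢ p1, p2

Proof tree:
[→L] (¬p1 → p2) ⊢ p1, p2
  [¬R]  ⊢ p1, ¬p1
    [Ax] p1 ⊢ p1
  [Ax] p2 ⊢ p2

Result: YES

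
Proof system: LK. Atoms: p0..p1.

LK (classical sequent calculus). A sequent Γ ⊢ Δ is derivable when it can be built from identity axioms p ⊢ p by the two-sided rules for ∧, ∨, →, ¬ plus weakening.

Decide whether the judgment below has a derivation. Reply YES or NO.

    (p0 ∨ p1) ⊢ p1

Enumerate valuations to refute Γ ⊢ Δ:
  v=00: Γ:[(p0 ∨ p1)=F] Δ:[p1=F] refutes=False
  v=01: Γ:[(p0 ∨ p1)=T] Δ:[p1=T] refutes=False
  v=10: Γ:[(p0 ∨ p1)=T] Δ:[p1=F] refutes=True  ← countermodel

Result: NO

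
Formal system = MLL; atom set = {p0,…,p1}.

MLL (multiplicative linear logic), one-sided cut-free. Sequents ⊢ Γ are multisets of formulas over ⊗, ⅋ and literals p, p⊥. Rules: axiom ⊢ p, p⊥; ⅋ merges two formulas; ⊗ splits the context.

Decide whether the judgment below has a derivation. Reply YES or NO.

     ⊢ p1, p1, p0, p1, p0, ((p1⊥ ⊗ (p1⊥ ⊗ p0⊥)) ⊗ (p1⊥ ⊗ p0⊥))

Derivation trace:
[⊗]  ⊢ p1, p1, p0, p1, p0, ((p1⊥ ⊗ (p1⊥ ⊗ p0⊥)) ⊗ (p1⊥ ⊗ p0⊥))
  [⊗]  ⊢ p1, p1, p0, (p1⊥ ⊗ (p1⊥ ⊗ p0⊥))
    [Ax]  ⊢ p1, p1⊥
    [⊗]  ⊢ p1, p0, (p1⊥ ⊗ p0⊥)
      [Ax]  ⊢ p1, p1⊥
      [Ax]  ⊢ p0, p0⊥
  [⊗]  ⊢ p1, p0, (p1⊥ ⊗ p0⊥)
    [Ax]  ⊢ p1, p1⊥
    [Ax]  ⊢ p0, p0⊥

Result: YES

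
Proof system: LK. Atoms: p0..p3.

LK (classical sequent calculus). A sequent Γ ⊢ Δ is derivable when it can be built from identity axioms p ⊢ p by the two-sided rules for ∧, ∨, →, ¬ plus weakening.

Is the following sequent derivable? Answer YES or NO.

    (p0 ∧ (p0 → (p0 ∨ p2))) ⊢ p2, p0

Derivation (root first):
[∧L] (p0 ∧ (p0 → (p0 ∨ p2))) ⊢ p2, p0
  [→L] p0, (p0 → (p0 ∨ p2)) ⊢ p2, p0
    [Ax] p0 ⊢ p0
    [∨L] (p0 ∨ p2) ⊢ p2, p0
      [Ax] p0 ⊢ p0
      [Ax] p2 ⊢ p2

Result: YES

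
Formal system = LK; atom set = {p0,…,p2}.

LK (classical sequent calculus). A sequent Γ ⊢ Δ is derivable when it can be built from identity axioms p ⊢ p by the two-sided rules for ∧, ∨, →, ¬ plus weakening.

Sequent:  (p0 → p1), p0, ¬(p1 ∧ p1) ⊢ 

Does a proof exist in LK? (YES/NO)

Proof tree:
[¬L] (p0 → p1), p0, ¬(p1 ∧ p1) ⊢ 
  [∧R] (p0 → p1), p0 ⊢ (p1 ∧ p1)
    [→L] p0, (p0 → p1) ⊢ p1
      [Ax] p0 ⊢ p0
      [Ax] p1 ⊢ p1
    [→L] p0, (p0 → p1) ⊢ p1
      [Ax] p0 ⊢ p0
      [Ax] p1 ⊢ p1

Result: YES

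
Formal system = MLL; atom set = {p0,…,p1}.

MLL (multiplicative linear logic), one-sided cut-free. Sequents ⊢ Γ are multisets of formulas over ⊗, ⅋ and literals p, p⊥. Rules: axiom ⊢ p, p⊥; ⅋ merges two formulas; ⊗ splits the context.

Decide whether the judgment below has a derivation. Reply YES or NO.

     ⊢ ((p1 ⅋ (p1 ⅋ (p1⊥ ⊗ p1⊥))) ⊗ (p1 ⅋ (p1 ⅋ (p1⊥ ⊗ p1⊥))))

Proof tree:
[⊗]  ⊢ ((p1 ⅋ (p1 ⅋ (p1⊥ ⊗ p1⊥))) ⊗ (p1 ⅋ (p1 ⅋ (p1⊥ ⊗ p1⊥))))
  [⅋]  ⊢ (p1 ⅋ (p1 ⅋ (p1⊥ ⊗ p1⊥)))
    [⅋]  ⊢ p1, (p1 ⅋ (p1⊥ ⊗ p1⊥))
      [⊗]  ⊢ p1, p1, (p1⊥ ⊗ p1⊥)
        [Ax]  ⊢ p1, p1⊥
        [Ax]  ⊢ p1, p1⊥
  [⅋]  ⊢ (p1 ⅋ (p1 ⅋ (p1⊥ ⊗ p1⊥)))
    [⅋]  ⊢ p1, (p1 ⅋ (p1⊥ ⊗ p1⊥))
      [⊗]  ⊢ p1, p1, (p1⊥ ⊗ p1⊥)
        [Ax]  ⊢ p1, p1⊥
        [Ax]  ⊢ p1, p1⊥

Result: YES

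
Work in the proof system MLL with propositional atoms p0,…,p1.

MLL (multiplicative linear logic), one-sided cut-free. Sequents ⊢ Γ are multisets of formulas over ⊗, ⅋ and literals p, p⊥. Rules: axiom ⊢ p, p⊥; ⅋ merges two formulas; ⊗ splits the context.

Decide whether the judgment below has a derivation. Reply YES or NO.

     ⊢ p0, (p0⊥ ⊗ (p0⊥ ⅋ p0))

Derivation trace:
[⊗]  ⊢ p0, (p0⊥ ⊗ (p0⊥ ⅋ p0))
  [Ax]  ⊢ p0, p0⊥
  [⅋]  ⊢ (p0⊥ ⅋ p0)
    [Ax]  ⊢ p0, p0⊥

Result: YES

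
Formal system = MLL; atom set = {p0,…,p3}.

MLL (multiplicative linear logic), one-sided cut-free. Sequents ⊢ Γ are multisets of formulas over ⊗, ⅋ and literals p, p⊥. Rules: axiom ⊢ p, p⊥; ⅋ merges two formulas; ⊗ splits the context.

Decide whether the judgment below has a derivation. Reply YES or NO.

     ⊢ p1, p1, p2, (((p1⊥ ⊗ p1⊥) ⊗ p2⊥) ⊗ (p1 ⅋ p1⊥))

Derivation trace:
[⊗]  ⊢ p1, p1, p2, (((p1⊥ ⊗ p1⊥) ⊗ p2⊥) ⊗ (p1 ⅋ p1⊥))
  [⊗]  ⊢ p1, p1, p2, ((p1⊥ ⊗ p1⊥) ⊗ p2⊥)
    [⊗]  ⊢ p1, p1, (p1⊥ ⊗ p1⊥)
      [Ax]  ⊢ p1, p1⊥
      [Ax]  ⊢ p1, p1⊥
    [Ax]  ⊢ p2, p2⊥
  [⅋]  ⊢ (p1 ⅋ p1⊥)
    [Ax]  ⊢ p1, p1⊥

Result: YES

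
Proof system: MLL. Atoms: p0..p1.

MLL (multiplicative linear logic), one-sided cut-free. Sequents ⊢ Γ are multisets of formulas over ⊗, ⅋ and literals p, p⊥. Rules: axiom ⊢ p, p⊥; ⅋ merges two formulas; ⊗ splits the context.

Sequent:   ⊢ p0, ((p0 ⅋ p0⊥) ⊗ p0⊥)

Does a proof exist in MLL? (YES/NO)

Proof tree:
[⊗]  ⊢ p0, ((p0 ⅋ p0⊥) ⊗ p0⊥)
  [⅋]  ⊢ (p0 ⅋ p0⊥)
    [Ax]  ⊢ p0, p0⊥
  [Ax]  ⊢ p0, p0⊥

Result: YES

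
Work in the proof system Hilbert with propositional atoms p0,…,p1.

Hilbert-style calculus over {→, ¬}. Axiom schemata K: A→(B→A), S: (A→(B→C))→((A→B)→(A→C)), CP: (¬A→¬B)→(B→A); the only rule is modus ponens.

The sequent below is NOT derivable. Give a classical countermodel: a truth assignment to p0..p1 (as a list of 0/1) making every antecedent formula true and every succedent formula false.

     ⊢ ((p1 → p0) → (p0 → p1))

Search for a countermodel by truth-table:
  v=00: Γ:[] Δ:[((p1 → p0) → (p0 → p1))=T] refutes=False
  v=01: Γ:[] Δ:[((p1 → p0) → (p0 → p1))=T] refutes=False
  v=10: Γ:[] Δ:[((p1 → p0) → (p0 → p1))=F] refutes=True  ← countermodel

Result: [1, 0]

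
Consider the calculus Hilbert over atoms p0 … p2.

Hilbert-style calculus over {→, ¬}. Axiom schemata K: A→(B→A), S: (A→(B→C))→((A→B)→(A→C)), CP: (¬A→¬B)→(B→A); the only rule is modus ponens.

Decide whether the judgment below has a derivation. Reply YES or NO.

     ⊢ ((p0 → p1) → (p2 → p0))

Enumerate valuations to refute Γ ⊢ Δ:
  v=000: Γ:[] Δ:[((p0 → p1) → (p2 → p0))=T] refutes=False
  v=001: Γ:[] Δ:[((p0 → p1) → (p2 → p0))=F] refutes=True  ← countermodel

Result: NO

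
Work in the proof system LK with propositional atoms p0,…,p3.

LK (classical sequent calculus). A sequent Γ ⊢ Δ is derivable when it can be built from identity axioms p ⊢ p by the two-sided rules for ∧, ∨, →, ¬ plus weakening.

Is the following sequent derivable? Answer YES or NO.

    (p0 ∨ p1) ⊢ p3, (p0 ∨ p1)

Proof tree:
[∨R] (p0 ∨ p1) ⊢ p3, (p0 ∨ p1)
  [∨L] (p0 ∨ p1) ⊢ p1, p3, p0
    [WR] p0 ⊢ p0, p3
      [Ax] p0 ⊢ p0
    [Ax] p1 ⊢ p1

Result: YES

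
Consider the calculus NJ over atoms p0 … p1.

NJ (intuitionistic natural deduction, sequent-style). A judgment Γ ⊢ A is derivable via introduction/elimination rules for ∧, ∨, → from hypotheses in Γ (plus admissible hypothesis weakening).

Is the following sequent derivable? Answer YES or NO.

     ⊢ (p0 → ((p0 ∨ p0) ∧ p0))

Derivation trace:
[→I]  ⊢ (p0 → ((p0 ∨ p0) ∧ p0))
  [∧I] p0 ⊢ ((p0 ∨ p0) ∧ p0)
    [∨I₂] p0 ⊢ (p0 ∨ p0)
      [Ax] p0 ⊢ p0
    [Ax] p0 ⊢ p0

Result: YES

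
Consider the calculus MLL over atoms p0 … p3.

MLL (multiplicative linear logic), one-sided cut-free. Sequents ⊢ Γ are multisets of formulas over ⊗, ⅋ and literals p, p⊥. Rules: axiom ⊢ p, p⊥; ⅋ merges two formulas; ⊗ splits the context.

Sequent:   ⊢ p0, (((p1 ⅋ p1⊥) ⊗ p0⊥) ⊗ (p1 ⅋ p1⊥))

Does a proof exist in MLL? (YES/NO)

Derivation trace:
[⊗]  ⊢ p0, (((p1 ⅋ p1⊥) ⊗ p0⊥) ⊗ (p1 ⅋ p1⊥))
  [⊗]  ⊢ p0, ((p1 ⅋ p1⊥) ⊗ p0⊥)
    [⅋]  ⊢ (p1 ⅋ p1⊥)
      [Ax]  ⊢ p1, p1⊥
    [Ax]  ⊢ p0, p0⊥
  [⅋]  ⊢ (p1 ⅋ p1⊥)
    [Ax]  ⊢ p1, p1⊥

Result: YES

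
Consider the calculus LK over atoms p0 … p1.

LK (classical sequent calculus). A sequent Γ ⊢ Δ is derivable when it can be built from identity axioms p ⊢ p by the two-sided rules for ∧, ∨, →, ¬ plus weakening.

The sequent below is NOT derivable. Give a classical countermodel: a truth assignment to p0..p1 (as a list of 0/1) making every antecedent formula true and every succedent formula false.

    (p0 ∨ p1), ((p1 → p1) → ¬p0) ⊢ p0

Search for a countermodel by truth-table:
  v=00: Γ:[(p0 ∨ p1)=F, ((p1 → p1) → ¬p0)=T] Δ:[p0=F] refutes=False
  v=01: Γ:[(p0 ∨ p1)=T, ((p1 → p1) → ¬p0)=T] Δ:[p0=F] refutes=True  ← countermodel

Result: [0, 1]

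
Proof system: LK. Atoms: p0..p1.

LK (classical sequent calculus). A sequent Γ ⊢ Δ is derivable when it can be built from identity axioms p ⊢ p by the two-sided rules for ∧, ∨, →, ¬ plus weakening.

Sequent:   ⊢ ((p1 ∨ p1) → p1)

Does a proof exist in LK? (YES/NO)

Derivation trace:
[→R]  ⊢ ((p1 ∨ p1) → p1)
  [∨L] (p1 ∨ p1) ⊢ p1
    [Ax] p1 ⊢ p1
    [Ax] p1 ⊢ p1

Result: YES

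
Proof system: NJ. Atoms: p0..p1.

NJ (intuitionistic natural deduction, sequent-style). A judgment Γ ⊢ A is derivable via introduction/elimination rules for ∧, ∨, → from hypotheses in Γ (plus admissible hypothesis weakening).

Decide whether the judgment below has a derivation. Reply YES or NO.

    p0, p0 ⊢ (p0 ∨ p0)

Derivation (root first):
[Wk] p0, p0 ⊢ (p0 ∨ p0)
  [∨I₁] p0 ⊢ (p0 ∨ p0)
    [Ax] p0 ⊢ p0

Result: YES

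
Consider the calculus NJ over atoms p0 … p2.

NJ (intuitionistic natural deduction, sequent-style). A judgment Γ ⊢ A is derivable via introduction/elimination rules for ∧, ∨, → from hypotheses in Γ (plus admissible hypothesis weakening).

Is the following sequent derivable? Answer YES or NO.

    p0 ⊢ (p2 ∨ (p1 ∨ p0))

Proof tree:
[∨I₂] p0 ⊢ (p2 ∨ (p1 ∨ p0))
  [∨I₂] p0 ⊢ (p1 ∨ p0)
    [Ax] p0 ⊢ p0

Result: YES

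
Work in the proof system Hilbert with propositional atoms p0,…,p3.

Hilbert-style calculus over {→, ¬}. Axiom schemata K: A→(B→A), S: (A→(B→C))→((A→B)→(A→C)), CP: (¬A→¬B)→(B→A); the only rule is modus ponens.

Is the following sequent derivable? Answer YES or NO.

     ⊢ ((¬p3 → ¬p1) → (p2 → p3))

Search for a countermodel by truth-table:
  v=0000: Γ:[] Δ:[((¬p3 → ¬p1) → (p2 → p3))=T] refutes=False
  v=0001: Γ:[] Δ:[((¬p3 → ¬p1) → (p2 → p3))=T] refutes=False
  v=0010: Γ:[] Δ:[((¬p3 → ¬p1) → (p2 → p3))=F] refutes=True  ← countermodel

Result: NO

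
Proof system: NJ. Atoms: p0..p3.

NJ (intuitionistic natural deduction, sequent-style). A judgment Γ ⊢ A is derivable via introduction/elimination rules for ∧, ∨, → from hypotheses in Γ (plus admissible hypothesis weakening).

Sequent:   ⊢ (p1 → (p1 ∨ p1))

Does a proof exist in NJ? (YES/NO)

Derivation (root first):
[→I]  ⊢ (p1 → (p1 ∨ p1))
  [∨I₁] p1 ⊢ (p1 ∨ p1)
    [Ax] p1 ⊢ p1

Result: YES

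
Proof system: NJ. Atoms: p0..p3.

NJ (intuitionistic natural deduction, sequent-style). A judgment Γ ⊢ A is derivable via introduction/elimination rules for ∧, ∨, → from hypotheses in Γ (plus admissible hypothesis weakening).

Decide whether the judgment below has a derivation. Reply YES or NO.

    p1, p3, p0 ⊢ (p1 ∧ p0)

Derivation (root first):
[∧I] p1, p3, p0 ⊢ (p1 ∧ p0)
  [Ax] p1 ⊢ p1
  [Wk] p0, p3 ⊢ p0
    [Ax] p0 ⊢ p0

Result: YES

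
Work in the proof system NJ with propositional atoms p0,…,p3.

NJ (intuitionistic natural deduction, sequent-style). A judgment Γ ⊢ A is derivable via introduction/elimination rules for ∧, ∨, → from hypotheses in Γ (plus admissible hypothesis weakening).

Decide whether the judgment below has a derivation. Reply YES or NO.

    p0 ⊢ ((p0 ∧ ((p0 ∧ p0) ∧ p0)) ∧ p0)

Proof tree:
[∧I] p0 ⊢ ((p0 ∧ ((p0 ∧ p0) ∧ p0)) ∧ p0)
  [∧I] p0 ⊢ (p0 ∧ ((p0 ∧ p0) ∧ p0))
    [Ax] p0 ⊢ p0
    [∧I] p0 ⊢ ((p0 ∧ p0) ∧ p0)
      [∧I] p0 ⊢ (p0 ∧ p0)
        [Ax] p0 ⊢ p0
        [Ax] p0 ⊢ p0
      [Ax] p0 ⊢ p0
  [Ax] p0 ⊢ p0

Result: YES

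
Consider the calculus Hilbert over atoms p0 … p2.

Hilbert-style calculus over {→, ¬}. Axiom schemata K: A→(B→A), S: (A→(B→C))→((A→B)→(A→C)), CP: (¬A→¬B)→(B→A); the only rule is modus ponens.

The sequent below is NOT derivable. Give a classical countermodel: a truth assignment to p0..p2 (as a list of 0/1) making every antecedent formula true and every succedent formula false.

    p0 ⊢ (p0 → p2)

Search for a countermodel by truth-table:
  v=000: Γ:[p0=F] Δ:[(p0 → p2)=T] refutes=False
  v=001: Γ:[p0=F] Δ:[(p0 → p2)=T] refutes=False
  v=010: Γ:[p0=F] Δ:[(p0 → p2)=T] refutes=False
  v=011: Γ:[p0=F] Δ:[(p0 → p2)=T] refutes=False
  v=100: Γ:[p0=T] Δ:[(p0 → p2)=F] refutes=True  ← countermodel

Result: [1, 0, 0]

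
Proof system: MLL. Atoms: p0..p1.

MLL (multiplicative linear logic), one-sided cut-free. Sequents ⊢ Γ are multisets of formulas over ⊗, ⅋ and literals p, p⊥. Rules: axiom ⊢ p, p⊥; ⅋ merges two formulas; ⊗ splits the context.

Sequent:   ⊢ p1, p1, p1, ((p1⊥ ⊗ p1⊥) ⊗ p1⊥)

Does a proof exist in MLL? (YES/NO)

Derivation trace:
[⊗]  ⊢ p1, p1, p1, ((p1⊥ ⊗ p1⊥) ⊗ p1⊥)
  [⊗]  ⊢ p1, p1, (p1⊥ ⊗ p1⊥)
    [Ax]  ⊢ p1, p1⊥
    [Ax]  ⊢ p1, p1⊥
  [Ax]  ⊢ p1, p1⊥

Result: YES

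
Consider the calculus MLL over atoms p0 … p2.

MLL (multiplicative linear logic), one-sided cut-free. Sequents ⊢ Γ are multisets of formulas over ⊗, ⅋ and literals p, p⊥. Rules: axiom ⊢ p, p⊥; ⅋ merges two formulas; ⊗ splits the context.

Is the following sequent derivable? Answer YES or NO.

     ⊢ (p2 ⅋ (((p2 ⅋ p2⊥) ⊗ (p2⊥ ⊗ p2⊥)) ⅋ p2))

Derivation trace:
[⅋]  ⊢ (p2 ⅋ (((p2 ⅋ p2⊥) ⊗ (p2⊥ ⊗ p2⊥)) ⅋ p2))
  [⅋]  ⊢ p2, (((p2 ⅋ p2⊥) ⊗ (p2⊥ ⊗ p2⊥)) ⅋ p2)
    [⊗]  ⊢ p2, p2, ((p2 ⅋ p2⊥) ⊗ (p2⊥ ⊗ p2⊥))
      [⅋]  ⊢ (p2 ⅋ p2⊥)
        [Ax]  ⊢ p2, p2⊥
      [⊗]  ⊢ p2, p2, (p2⊥ ⊗ p2⊥)
        [Ax]  ⊢ p2, p2⊥
        [Ax]  ⊢ p2, p2⊥

Result: YES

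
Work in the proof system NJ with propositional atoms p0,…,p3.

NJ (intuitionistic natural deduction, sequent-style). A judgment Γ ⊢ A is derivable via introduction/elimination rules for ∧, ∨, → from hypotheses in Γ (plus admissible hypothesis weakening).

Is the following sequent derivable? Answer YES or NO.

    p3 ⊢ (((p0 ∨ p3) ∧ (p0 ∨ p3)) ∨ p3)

Derivation trace:
[∨I₁] p3 ⊢ (((p0 ∨ p3) ∧ (p0 ∨ p3)) ∨ p3)
  [∧I] p3 ⊢ ((p0 ∨ p3) ∧ (p0 ∨ p3))
    [∨I₂] p3 ⊢ (p0 ∨ p3)
      [Ax] p3 ⊢ p3
    [∨I₂] p3 ⊢ (p0 ∨ p3)
      [Ax] p3 ⊢ p3

Result: YES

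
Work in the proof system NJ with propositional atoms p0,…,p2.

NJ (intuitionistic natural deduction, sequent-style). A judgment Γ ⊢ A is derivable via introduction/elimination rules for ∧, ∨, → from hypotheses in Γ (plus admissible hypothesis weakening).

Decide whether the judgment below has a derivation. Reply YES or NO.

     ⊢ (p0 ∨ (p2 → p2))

Derivation trace:
[∨I₂]  ⊢ (p0 ∨ (p2 → p2))
  [→I]  ⊢ (p2 → p2)
    [Ax] p2 ⊢ p2

Result: YES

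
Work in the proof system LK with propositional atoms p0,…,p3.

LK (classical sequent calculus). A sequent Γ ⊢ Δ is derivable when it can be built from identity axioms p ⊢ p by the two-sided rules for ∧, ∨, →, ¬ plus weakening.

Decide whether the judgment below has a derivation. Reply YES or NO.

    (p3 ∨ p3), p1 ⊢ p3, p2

Proof tree:
[WL] (p3 ∨ p3), p1 ⊢ p3, p2
  [WR] (p3 ∨ p3) ⊢ p3, p2
    [∨L] (p3 ∨ p3) ⊢ p3
      [Ax] p3 ⊢ p3
      [Ax] p3 ⊢ p3

Result: YES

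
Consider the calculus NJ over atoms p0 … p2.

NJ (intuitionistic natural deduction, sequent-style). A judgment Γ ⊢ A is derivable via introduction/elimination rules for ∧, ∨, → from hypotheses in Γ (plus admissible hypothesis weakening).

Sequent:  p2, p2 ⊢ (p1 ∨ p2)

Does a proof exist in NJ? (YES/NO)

Derivation trace:
[∨I₂] p2, p2 ⊢ (p1 ∨ p2)
  [Wk] p2, p2 ⊢ p2
    [Ax] p2 ⊢ p2

Result: YES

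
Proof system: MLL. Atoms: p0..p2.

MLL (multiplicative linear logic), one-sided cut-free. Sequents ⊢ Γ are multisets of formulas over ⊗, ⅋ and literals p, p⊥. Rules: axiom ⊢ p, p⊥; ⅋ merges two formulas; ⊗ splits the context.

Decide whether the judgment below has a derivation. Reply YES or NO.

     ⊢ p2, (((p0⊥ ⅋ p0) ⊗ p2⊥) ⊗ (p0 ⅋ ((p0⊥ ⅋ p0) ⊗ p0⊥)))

Derivation (root first):
[⊗]  ⊢ p2, (((p0⊥ ⅋ p0) ⊗ p2⊥) ⊗ (p0 ⅋ ((p0⊥ ⅋ p0) ⊗ p0⊥)))
  [⊗]  ⊢ p2, ((p0⊥ ⅋ p0) ⊗ p2⊥)
    [⅋]  ⊢ (p0⊥ ⅋ p0)
      [Ax]  ⊢ p0, p0⊥
    [Ax]  ⊢ p2, p2⊥
  [⅋]  ⊢ (p0 ⅋ ((p0⊥ ⅋ p0) ⊗ p0⊥))
    [⊗]  ⊢ p0, ((p0⊥ ⅋ p0) ⊗ p0⊥)
      [⅋]  ⊢ (p0⊥ ⅋ p0)
        [Ax]  ⊢ p0, p0⊥
      [Ax]  ⊢ p0, p0⊥

Result: YES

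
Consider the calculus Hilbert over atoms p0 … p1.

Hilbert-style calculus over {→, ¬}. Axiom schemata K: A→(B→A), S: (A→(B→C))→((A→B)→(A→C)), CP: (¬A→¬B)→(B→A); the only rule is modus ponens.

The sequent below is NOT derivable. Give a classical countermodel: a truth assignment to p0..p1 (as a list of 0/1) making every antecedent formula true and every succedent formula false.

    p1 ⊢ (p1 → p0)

Search for a countermodel by truth-table:
  v=00: Γ:[p1=F] Δ:[(p1 → p0)=T] refutes=False
  v=01: Γ:[p1=T] Δ:[(p1 → p0)=F] refutes=True  ← countermodel

Result: [0, 1]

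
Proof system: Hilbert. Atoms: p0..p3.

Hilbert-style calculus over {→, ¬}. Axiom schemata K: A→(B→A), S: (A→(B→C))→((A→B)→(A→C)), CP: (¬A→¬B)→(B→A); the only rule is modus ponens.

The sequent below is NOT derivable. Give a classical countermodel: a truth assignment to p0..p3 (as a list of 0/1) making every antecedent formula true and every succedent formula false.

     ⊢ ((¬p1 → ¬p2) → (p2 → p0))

Enumerate valuations to refute Γ ⊢ Δ:
  v=0000: Γ:[] Δ:[((¬p1 → ¬p2) → (p2 → p0))=T] refutes=False
  v=0001: Γ:[] Δ:[((¬p1 → ¬p2) → (p2 → p0))=T] refutes=False
  v=0010: Γ:[] Δ:[((¬p1 → ¬p2) → (p2 → p0))=T] refutes=False
  v=0011: Γ:[] Δ:[((¬p1 → ¬p2) → (p2 → p0))=T] refutes=False
  v=0100: Γ:[] Δ:[((¬p1 → ¬p2) → (p2 → p0))=T] refutes=False
  v=0101: Γ:[] Δ:[((¬p1 → ¬p2) → (p2 → p0))=T] refutes=False
  v=0110: Γ:[] Δ:[((¬p1 → ¬p2) → (p2 → p0))=F] refutes=True  ← countermodel

Result: [0, 1, 1, 0]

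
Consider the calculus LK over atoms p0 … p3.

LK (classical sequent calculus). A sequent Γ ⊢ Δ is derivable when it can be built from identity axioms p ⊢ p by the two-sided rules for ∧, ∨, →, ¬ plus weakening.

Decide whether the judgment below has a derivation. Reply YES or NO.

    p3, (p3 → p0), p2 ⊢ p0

Derivation trace:
[WL] p3, (p3 → p0), p2 ⊢ p0
  [→L] p3, (p3 → p0) ⊢ p0
    [Ax] p3 ⊢ p3
    [WR] p0 ⊢ p0, p0
      [Ax] p0 ⊢ p0

Result: YES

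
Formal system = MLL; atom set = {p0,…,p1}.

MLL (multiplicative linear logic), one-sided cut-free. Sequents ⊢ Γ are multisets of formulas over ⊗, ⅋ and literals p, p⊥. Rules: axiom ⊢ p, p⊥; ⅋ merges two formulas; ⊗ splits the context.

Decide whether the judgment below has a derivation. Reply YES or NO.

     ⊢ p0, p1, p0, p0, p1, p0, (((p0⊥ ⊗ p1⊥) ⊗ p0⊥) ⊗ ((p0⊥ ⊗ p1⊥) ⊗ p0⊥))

Derivation (root first):
[⊗]  ⊢ p0, p1, p0, p0, p1, p0, (((p0⊥ ⊗ p1⊥) ⊗ p0⊥) ⊗ ((p0⊥ ⊗ p1⊥) ⊗ p0⊥))
  [⊗]  ⊢ p0, p1, p0, ((p0⊥ ⊗ p1⊥) ⊗ p0⊥)
    [⊗]  ⊢ p0, p1, (p0⊥ ⊗ p1⊥)
      [Ax]  ⊢ p0, p0⊥
      [Ax]  ⊢ p1, p1⊥
    [Ax]  ⊢ p0, p0⊥
  [⊗]  ⊢ p0, p1, p0, ((p0⊥ ⊗ p1⊥) ⊗ p0⊥)
    [⊗]  ⊢ p0, p1, (p0⊥ ⊗ p1⊥)
      [Ax]  ⊢ p0, p0⊥
      [Ax]  ⊢ p1, p1⊥
    [Ax]  ⊢ p0, p0⊥

Result: YES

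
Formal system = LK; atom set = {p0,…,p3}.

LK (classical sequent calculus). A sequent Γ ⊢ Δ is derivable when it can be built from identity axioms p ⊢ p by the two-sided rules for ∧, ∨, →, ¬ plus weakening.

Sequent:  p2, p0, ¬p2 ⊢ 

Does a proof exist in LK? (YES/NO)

Derivation (root first):
[¬L] p2, p0, ¬p2 ⊢ 
  [WL] p2, p0 ⊢ p2
    [Ax] p2 ⊢ p2

Result: YES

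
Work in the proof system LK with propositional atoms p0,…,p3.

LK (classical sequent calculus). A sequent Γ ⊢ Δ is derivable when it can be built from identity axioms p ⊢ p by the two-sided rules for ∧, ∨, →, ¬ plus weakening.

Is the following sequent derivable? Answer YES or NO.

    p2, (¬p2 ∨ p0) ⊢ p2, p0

Derivation trace:
[∨L] p2, (¬p2 ∨ p0) ⊢ p2, p0
  [¬L] p2, ¬p2 ⊢ p2
    [WR] p2 ⊢ p2, p2
      [Ax] p2 ⊢ p2
  [Ax] p0 ⊢ p0

Result: YES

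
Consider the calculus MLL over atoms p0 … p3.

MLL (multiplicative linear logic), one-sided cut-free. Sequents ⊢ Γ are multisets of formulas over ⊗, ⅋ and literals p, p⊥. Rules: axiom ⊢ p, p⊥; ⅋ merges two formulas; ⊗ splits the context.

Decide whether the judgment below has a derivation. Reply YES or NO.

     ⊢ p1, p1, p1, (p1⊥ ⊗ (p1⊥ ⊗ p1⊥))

Derivation trace:
[⊗]  ⊢ p1, p1, p1, (p1⊥ ⊗ (p1⊥ ⊗ p1⊥))
  [Ax]  ⊢ p1, p1⊥
  [⊗]  ⊢ p1, p1, (p1⊥ ⊗ p1⊥)
    [Ax]  ⊢ p1, p1⊥
    [Ax]  ⊢ p1, p1⊥

Result: YES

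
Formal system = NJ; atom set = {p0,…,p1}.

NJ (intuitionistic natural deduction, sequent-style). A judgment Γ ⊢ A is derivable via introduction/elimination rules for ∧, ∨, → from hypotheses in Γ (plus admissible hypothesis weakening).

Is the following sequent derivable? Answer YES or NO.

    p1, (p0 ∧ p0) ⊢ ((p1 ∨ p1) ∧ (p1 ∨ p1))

Derivation trace:
[∧I] p1, (p0 ∧ p0) ⊢ ((p1 ∨ p1) ∧ (p1 ∨ p1))
  [∨I₂] p1, p1, (p0 ∧ p0) ⊢ (p1 ∨ p1)
    [Wk] p1, p1, (p0 ∧ p0) ⊢ p1
      [Wk] p1, p1 ⊢ p1
        [Ax] p1 ⊢ p1
  [∨I₂] p1, p1, (p0 ∧ p0) ⊢ (p1 ∨ p1)
    [Wk] p1, p1, (p0 ∧ p0) ⊢ p1
      [Wk] p1, p1 ⊢ p1
        [Ax] p1 ⊢ p1

Result: YES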